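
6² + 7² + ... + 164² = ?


Σₖ₌6^164 k² = Σₖ₌₁^164 k² − Σₖ₌₁^5 k²
= 164·165·329/6 − 5·6·11/6
= 1483790 − 55 = 1483735

Σk² = 1483735


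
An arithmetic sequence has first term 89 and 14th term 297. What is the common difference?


d = (aₙ - a₁)/(n-1)
= (297 - 89)/(14-1)
= 208/13 = 16

d = 16


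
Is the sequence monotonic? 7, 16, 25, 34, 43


Differences: 9, 9, 9, 9
All differences > 0 → strictly INCREASING

Monotonically increasing


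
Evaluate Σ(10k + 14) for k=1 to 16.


Σ(10k+14) = 10·Σk + 14·n
= 10·136 + 14·16
= 1360 + 224 = 1584

Σ = 1584


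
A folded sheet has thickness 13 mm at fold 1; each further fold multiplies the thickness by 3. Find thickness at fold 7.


aₙ = a₁·r^(n-1)
= 13×3^6
= 13×729
= 9477

a_7 = 9477


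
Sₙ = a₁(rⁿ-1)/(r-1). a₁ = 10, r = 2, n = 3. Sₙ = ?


Sₙ = 10×(2^3 - 1)/(2 - 1)
= 10×(8 - 1)/1
= 10×7/1
= 70

S_3 = 70


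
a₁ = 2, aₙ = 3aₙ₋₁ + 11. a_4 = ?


Computing step by step:
a_1 = 2
a_2 = 17
a_3 = 62
a_4 = 197


a_4 = 197


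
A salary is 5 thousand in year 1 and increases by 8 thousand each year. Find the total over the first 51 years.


aₙ = 5 + (51-1)×8 = 405
Sₙ = n(a₁+aₙ)/2 = 51×(5+405)/2
= 51×410/2 = 10455

S_51 = 10455


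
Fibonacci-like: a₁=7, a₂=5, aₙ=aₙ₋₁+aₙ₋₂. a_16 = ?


Computing iteratively: 7, 5, 12, 17, 29, 46, 75, 121, 196, 317, 513, 830, ...
a_16 = 5689

a_16 = 5689


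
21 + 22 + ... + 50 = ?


Σₖ₌21^50 k = Σₖ₌₁^50 k − Σₖ₌₁^20 k
= 50·51/2 − 20·21/2
= 1275 − 210 = 1065

Σk = 1065


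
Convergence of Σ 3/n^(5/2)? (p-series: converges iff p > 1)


p-series test: Σ c/n^p converges if p > 1, diverges if p ≤ 1 (constant c > 0 doesn't affect convergence).
p = 5/2
5/2 > 1 → CONVERGES

Converges (p = 5/2 > 1)


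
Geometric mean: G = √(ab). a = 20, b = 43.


GM = √(20×43) = √860 = 29.3258

GM = 29.3258


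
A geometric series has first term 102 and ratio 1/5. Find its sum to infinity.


S∞ = a₁/(1-r) = 102/(1 - 1/5)
= 102/(4/5)
= 255/2

S∞ = 255/2


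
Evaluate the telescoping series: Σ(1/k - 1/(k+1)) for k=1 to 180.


Telescoping: adjacent terms cancel.
= 1/1 - 1/181
= 1 - 1/181 = 180/181

Sum = 180/181


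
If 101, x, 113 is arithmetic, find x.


AM = (101 + 113)/2 = 214/2 = 107

AM = 107


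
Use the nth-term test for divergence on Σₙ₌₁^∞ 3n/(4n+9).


lim(n→∞) 3n/(4n+9) = 3/4 = 3/4  (divide numerator and denominator by n)
lim aₙ = 3/4 ≠ 0 → series DIVERGES

Diverges (lim aₙ = 3/4 ≠ 0)


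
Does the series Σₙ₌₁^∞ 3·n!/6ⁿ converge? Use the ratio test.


aₙ = 3·n!/6^n
a_{n+1}/aₙ = (n+1)!/6^(n+1) × 6^n/n!  (constant 3 cancels)
= (n+1)/6
L = lim(n→∞) (n+1)/6 = ∞
L > 1 → series DIVERGES

Diverges (ratio test: L = ∞ > 1)


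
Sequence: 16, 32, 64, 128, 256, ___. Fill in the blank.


Pattern: powers of 2: 2ⁿ
Terms: 16, 32, 64, 128, 256
Next term = 512

Next term = 512


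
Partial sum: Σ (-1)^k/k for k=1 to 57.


S = -1 + 1/2 - 1/3 + 1/4 - 1/5 + 1/6 - 1/7 + 1/8 ± ...
= -0.7018
(Full series converges to -ln(2) ≈ -0.6931)

S_57 = -0.7018


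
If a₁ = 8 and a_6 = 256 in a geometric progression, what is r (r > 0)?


r^(n-1) = aₙ/a₁
r^5 = 256/8 = 32
r = 32^(1/5)
= 2

r = 2


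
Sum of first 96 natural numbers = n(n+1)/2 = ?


n(n+1)/2 = 96×97/2 = 9312/2 = 4656

Σk = 4656


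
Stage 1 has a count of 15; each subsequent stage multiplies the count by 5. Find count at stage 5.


aₙ = a₁·r^(n-1)
= 15×5^4
= 15×625
= 9375

a_5 = 9375


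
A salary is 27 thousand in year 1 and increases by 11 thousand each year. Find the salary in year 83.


aₙ = a₁ + (n-1)d
= 27 + (83-1)×11
= 27 + 902
= 929

a_83 = 929


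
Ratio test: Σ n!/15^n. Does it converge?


aₙ = n!/15^n
a_{n+1}/aₙ = (n+1)!/15^(n+1) × 15^n/n!
= (n+1)/15
L = lim(n→∞) (n+1)/15 = ∞
L > 1 → series DIVERGES

Diverges (ratio test: L = ∞ > 1)


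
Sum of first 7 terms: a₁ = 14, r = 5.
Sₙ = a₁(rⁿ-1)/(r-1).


Sₙ = 14×(5^7 - 1)/(5 - 1)
= 14×(78125 - 1)/4
= 14×78124/4
= 273434

S_7 = 273434


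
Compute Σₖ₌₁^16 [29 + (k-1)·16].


aₙ = 29 + (16-1)×16 = 269
Sₙ = n(a₁+aₙ)/2 = 16×(29+269)/2
= 16×298/2 = 2384

S_16 = 2384


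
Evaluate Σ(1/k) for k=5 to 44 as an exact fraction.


Σₖ₌5^44 1/k = 1/5 + 1/6 + 1/7 + ... + 1/44
= 3080733578426640787/1345655451257488800
≈ 2.2894

Sum = 3080733578426640787/1345655451257488800 ≈ 2.2894


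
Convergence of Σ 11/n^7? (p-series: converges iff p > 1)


p-series test: Σ c/n^p converges if p > 1, diverges if p ≤ 1 (constant c > 0 doesn't affect convergence).
p = 7
7 > 1 → CONVERGES

Converges (p = 7 > 1)


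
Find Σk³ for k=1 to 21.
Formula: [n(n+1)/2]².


n(n+1)/2 = 21×22/2 = 231
Σk³ = 231² = 53361

Σk³ = 53361


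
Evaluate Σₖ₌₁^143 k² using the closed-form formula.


n = 143
n(n+1)(2n+1)/6 = 143×144×287/6
= 5909904/6 = 984984

Σk² = 984984


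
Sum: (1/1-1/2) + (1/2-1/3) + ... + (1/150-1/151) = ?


Telescoping: adjacent terms cancel.
= 1/1 - 1/151
= 1 - 1/151 = 150/151

Sum = 150/151


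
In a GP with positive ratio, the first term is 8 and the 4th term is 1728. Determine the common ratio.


r^(n-1) = aₙ/a₁
r^3 = 1728/8 = 216
r = 216^(1/3)
= 6

r = 6


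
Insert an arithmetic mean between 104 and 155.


AM = (104 + 155)/2 = 259/2 = 129.5

AM = 129.5


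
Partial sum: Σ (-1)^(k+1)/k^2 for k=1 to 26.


S = 1 - 1/4 + 1/9 - 1/16 + 1/25 - 1/36 + 1/49 - 1/64 ± ...
= 0.8218
(Full series converges to +π²/12 ≈ +0.8225)

S_26 = 0.8218


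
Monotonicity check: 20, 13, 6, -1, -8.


Differences: -7, -7, -7, -7
All differences < 0 → strictly DECREASING

Monotonically decreasing


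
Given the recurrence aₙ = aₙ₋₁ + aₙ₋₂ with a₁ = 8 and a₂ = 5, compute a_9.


Computing iteratively: 8, 5, 13, 18, 31, 49, 80, 129, 209
a_9 = 209

a_9 = 209


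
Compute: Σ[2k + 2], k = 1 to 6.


Σ(2k+2) = 2·Σk + 2·n
= 2·21 + 2·6
= 42 + 12 = 54

Σ = 54


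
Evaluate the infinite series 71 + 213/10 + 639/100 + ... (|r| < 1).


S∞ = a₁/(1-r) = 71/(1 - 3/10)
= 71/(7/10)
= 710/7

S∞ = 710/7


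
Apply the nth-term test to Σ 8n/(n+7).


lim(n→∞) 8n/(n+7) = 8/1 = 8  (divide numerator and denominator by n)
lim aₙ = 8 ≠ 0 → series DIVERGES

Diverges (lim aₙ = 8 ≠ 0)


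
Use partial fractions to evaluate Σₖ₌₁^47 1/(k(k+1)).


1/(k(k+1)) = 1/k - 1/(k+1) (partial fractions)
Telescoping: Σ = 1 - 1/48 = 47/48

Sum = 47/48


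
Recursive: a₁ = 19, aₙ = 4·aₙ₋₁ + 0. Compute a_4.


Computing step by step:
a_1 = 19
a_2 = 76
a_3 = 304
a_4 = 1216


a_4 = 1216


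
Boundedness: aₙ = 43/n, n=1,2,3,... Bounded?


a₁ = 43, a₂ = 43/2, a₃ = 43/3, ...
0 < aₙ ≤ 43 for all n ≥ 1
Lower bound: 0, Upper bound: 43
The sequence IS bounded

Bounded (0 < aₙ ≤ 43)


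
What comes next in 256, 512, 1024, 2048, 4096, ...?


Pattern: powers of 2: 2ⁿ
Terms: 256, 512, 1024, 2048, 4096
Next term = 8192

Next term = 8192


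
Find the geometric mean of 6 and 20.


GM = √(6×20) = √120 = 10.9545

GM = 10.9545


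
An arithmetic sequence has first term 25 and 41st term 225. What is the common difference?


d = (aₙ - a₁)/(n-1)
= (225 - 25)/(41-1)
= 200/40 = 5

d = 5


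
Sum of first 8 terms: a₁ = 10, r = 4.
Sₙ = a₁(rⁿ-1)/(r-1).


Sₙ = 10×(4^8 - 1)/(4 - 1)
= 10×(65536 - 1)/3
= 10×65535/3
= 218450

S_8 = 218450


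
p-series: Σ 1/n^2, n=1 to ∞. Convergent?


p-series test: Σ c/n^p converges if p > 1, diverges if p ≤ 1 (constant c > 0 doesn't affect convergence).
p = 2
2 > 1 → CONVERGES

Converges (p = 2 > 1)


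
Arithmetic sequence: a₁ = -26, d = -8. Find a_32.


aₙ = a₁ + (n-1)d
= -26 + (32-1)×-8
= -26 - 248
= -274

a_32 = -274


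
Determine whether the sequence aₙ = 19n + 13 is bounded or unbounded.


aₙ = 19n + 13 → as n→∞, aₙ→∞
No finite upper bound exists
The sequence is UNBOUNDED

Unbounded (aₙ → ∞ as n → ∞)


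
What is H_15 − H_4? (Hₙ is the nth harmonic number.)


Σₖ₌5^15 1/k = 1/5 + 1/6 + 1/7 + ... + 1/15
= 445007/360360
≈ 1.2349

Sum = 445007/360360 ≈ 1.2349


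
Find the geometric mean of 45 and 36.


GM = √(45×36) = √1620 = 40.2492

GM = 40.2492


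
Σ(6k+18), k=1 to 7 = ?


Σ(6k+18) = 6·Σk + 18·n
= 6·28 + 18·7
= 168 + 126 = 294

Σ = 294


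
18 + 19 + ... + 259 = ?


Σₖ₌18^259 k = Σₖ₌₁^259 k − Σₖ₌₁^17 k
= 259·260/2 − 17·18/2
= 33670 − 153 = 33517

Σk = 33517


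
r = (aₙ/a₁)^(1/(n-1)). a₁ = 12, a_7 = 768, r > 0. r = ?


r^(n-1) = aₙ/a₁
r^6 = 768/12 = 64
r = 64^(1/6)
= ±2; taking r > 0 gives r = 2

r = 2


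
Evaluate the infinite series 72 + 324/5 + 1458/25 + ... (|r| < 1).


S∞ = a₁/(1-r) = 72/(1 - 9/10)
= 72/(1/10)
= 720

S∞ = 720


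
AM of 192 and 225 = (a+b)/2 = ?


AM = (192 + 225)/2 = 417/2 = 208.5

AM = 208.5


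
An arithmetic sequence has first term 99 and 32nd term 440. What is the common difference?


d = (aₙ - a₁)/(n-1)
= (440 - 99)/(32-1)
= 341/31 = 11

d = 11


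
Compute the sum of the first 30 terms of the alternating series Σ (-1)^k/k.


S = -1 + 1/2 - 1/3 + 1/4 - 1/5 + 1/6 - 1/7 + 1/8 ± ...
= -0.6768
(Full series converges to -ln(2) ≈ -0.6931)

S_30 = -0.6768


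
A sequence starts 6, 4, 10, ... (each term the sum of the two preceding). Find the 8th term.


Computing iteratively: 6, 4, 10, 14, 24, 38, 62, 100
a_8 = 100

a_8 = 100


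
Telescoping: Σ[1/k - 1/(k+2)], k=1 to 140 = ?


Telescoping with gap 2: two head and two tail terms survive.
= (1 + 1/2) - (1/141 + 1/142)
= 3/2 - 1/141 - 1/142 = 14875/10011

Sum = 14875/10011


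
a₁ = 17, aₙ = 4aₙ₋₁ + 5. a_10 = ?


Computing step by step:
a_1 = 17
a_2 = 73
a_3 = 297
a_4 = 1193
a_5 = 4777
a_6 = 19113
a_7 = 76457
a_8 = 305833
a_9 = 1223337
a_10 = 4893353


a_10 = 4893353


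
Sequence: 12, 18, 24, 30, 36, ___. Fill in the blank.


Pattern: arithmetic (d=6)
Terms: 12, 18, 24, 30, 36
Next term = 42

Next term = 42


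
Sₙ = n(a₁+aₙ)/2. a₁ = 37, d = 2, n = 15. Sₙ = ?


aₙ = 37 + (15-1)×2 = 65
Sₙ = n(a₁+aₙ)/2 = 15×(37+65)/2
= 15×102/2 = 765

S_15 = 765


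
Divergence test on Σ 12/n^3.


lim(n→∞) 12/n^3 = 0
lim aₙ = 0 → nth-term test is INCONCLUSIVE
(Need other tests; this is actually a convergent p-series with p=3 > 1)

Inconclusive (lim aₙ = 0; need another test)


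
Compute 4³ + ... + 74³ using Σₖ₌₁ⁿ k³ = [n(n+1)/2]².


Σₖ₌4^74 k³ = [74·75/2]² − [3·4/2]²
= 7700625 − 36 = 7700589

Σk³ = 7700589


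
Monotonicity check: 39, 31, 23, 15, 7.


Differences: -8, -8, -8, -8
All differences < 0 → strictly DECREASING

Monotonically decreasing


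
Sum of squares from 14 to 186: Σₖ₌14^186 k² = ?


Σₖ₌14^186 k² = Σₖ₌₁^186 k² − Σₖ₌₁^13 k²
= 186·187·373/6 − 13·14·27/6
= 2162281 − 819 = 2161462

Σk² = 2161462


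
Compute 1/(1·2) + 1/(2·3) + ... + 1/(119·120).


1/(k(k+1)) = 1/k - 1/(k+1) (partial fractions)
Telescoping: Σ = 1 - 1/120 = 119/120

Sum = 119/120


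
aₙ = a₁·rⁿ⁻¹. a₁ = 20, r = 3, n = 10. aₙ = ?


aₙ = a₁·r^(n-1)
= 20×3^9
= 20×19683
= 393660

a_10 = 393660


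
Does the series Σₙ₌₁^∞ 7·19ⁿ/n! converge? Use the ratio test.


aₙ = 7·19^n/n!
a_{n+1}/aₙ = 19^(n+1)/(n+1)! × n!/19^n  (constant 7 cancels)
= 19/(n+1)
L = lim(n→∞) 19/(n+1) = 0
L < 1 → series CONVERGES

Converges (ratio test: L = 0 < 1)


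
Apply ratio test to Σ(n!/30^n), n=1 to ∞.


aₙ = n!/30^n
a_{n+1}/aₙ = (n+1)!/30^(n+1) × 30^n/n!
= (n+1)/30
L = lim(n→∞) (n+1)/30 = ∞
L > 1 → series DIVERGES

Diverges (ratio test: L = ∞ > 1)


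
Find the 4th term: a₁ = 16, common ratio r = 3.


aₙ = a₁·r^(n-1)
= 16×3^3
= 16×27
= 432

a_4 = 432


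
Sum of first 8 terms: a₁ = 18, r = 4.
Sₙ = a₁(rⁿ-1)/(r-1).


Sₙ = 18×(4^8 - 1)/(4 - 1)
= 18×(65536 - 1)/3
= 18×65535/3
= 393210

S_8 = 393210


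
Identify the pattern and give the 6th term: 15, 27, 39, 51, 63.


Pattern: arithmetic (d=12)
Terms: 15, 27, 39, 51, 63
Next term = 75

Next term = 75


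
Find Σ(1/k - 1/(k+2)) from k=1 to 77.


Telescoping with gap 2: two head and two tail terms survive.
= (1 + 1/2) - (1/78 + 1/79)
= 3/2 - 1/78 - 1/79 = 4543/3081

Sum = 4543/3081


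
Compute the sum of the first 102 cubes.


n(n+1)/2 = 102×103/2 = 5253
Σk³ = 5253² = 27594009

Σk³ = 27594009


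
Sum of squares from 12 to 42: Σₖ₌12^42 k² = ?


Σₖ₌12^42 k² = Σₖ₌₁^42 k² − Σₖ₌₁^11 k²
= 42·43·85/6 − 11·12·23/6
= 25585 − 506 = 25079

Σk² = 25079


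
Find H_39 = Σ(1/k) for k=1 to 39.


H_39 = 1/1 + 1/2 + 1/3 + ... + 1/39
= 2066035355155033/485721041551200
≈ 4.2535

H_39 = 2066035355155033/485721041551200 ≈ 4.2535


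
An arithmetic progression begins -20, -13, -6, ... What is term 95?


aₙ = a₁ + (n-1)d
= -20 + (95-1)×7
= -20 + 658
= 638

a_95 = 638


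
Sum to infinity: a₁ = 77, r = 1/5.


S∞ = a₁/(1-r) = 77/(1 - 1/5)
= 77/(4/5)
= 385/4

S∞ = 385/4


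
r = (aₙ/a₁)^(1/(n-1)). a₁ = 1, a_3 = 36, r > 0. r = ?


r^(n-1) = aₙ/a₁
r^2 = 36/1 = 36
r = 36^(1/2)
= ±6; taking r > 0 gives r = 6

r = 6


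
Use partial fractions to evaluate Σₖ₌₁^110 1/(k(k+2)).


1/(k(k+2)) = (1/2)·(1/k - 1/(k+2)) (partial fractions)
Telescoping: Σ = (1/2)·(1 + 1/2 - 1/111 - 1/112) = 18425/24864

Sum = 18425/24864


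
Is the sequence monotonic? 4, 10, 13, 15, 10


Differences: 6, 3, 2, -5
Difference at position 1 is +6 (> 0) but position 4 is -5 (< 0) — sequence both rises and falls
→ NOT monotonic

Not monotonic


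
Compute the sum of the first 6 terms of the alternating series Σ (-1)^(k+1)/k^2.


S = 1 - 1/4 + 1/9 - 1/16 + 1/25 - 1/36
= 0.8108
(Full series converges to +π²/12 ≈ +0.8225)

S_6 = 0.8108


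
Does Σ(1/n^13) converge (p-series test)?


p-series test: Σ c/n^p converges if p > 1, diverges if p ≤ 1 (constant c > 0 doesn't affect convergence).
p = 13
13 > 1 → CONVERGES

Converges (p = 13 > 1)


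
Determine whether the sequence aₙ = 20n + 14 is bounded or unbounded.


aₙ = 20n + 14 → as n→∞, aₙ→∞
No finite upper bound exists
The sequence is UNBOUNDED

Unbounded (aₙ → ∞ as n → ∞)


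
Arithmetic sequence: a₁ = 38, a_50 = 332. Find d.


d = (aₙ - a₁)/(n-1)
= (332 - 38)/(50-1)
= 294/49 = 6

d = 6


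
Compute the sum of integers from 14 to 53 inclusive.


Σₖ₌14^53 k = Σₖ₌₁^53 k − Σₖ₌₁^13 k
= 53·54/2 − 13·14/2
= 1431 − 91 = 1340

Σk = 1340


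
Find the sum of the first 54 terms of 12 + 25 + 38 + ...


aₙ = 12 + (54-1)×13 = 701
Sₙ = n(a₁+aₙ)/2 = 54×(12+701)/2
= 54×713/2 = 19251

S_54 = 19251


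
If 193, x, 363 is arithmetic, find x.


AM = (193 + 363)/2 = 556/2 = 278

AM = 278


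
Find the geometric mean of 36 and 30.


GM = √(36×30) = √1080 = 32.8634

GM = 32.8634


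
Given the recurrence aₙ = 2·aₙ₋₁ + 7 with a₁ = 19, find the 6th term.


Computing step by step:
a_1 = 19
a_2 = 45
a_3 = 97
a_4 = 201
a_5 = 409
a_6 = 825


a_6 = 825


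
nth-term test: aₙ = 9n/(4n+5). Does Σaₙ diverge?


lim(n→∞) 9n/(4n+5) = 9/4 = 9/4  (divide numerator and denominator by n)
lim aₙ = 9/4 ≠ 0 → series DIVERGES

Diverges (lim aₙ = 9/4 ≠ 0)


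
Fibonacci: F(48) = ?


Fibonacci sequence: 1, 1, 2, 3, 5, 8, 13, 21, 34, 55, 89, ...
F(48) = 4807526976

F(48) = 4807526976


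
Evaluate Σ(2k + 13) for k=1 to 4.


Σ(2k+13) = 2·Σk + 13·n
= 2·10 + 13·4
= 20 + 52 = 72

Σ = 72


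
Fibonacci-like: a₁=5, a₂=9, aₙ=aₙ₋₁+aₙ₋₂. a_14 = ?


Computing iteratively: 5, 9, 14, 23, 37, 60, 97, 157, 254, 411, 665, 1076, ...
a_14 = 2817

a_14 = 2817


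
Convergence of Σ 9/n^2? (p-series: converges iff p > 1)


p-series test: Σ c/n^p converges if p > 1, diverges if p ≤ 1 (constant c > 0 doesn't affect convergence).
p = 2
2 > 1 → CONVERGES

Converges (p = 2 > 1)


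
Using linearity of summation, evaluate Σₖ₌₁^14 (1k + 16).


Σ(1k+16) = 1·Σk + 16·n
= 1·105 + 16·14
= 105 + 224 = 329

Σ = 329


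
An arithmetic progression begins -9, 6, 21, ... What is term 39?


aₙ = a₁ + (n-1)d
= -9 + (39-1)×15
= -9 + 570
= 561

a_39 = 561


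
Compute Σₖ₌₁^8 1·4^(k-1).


Sₙ = 1×(4^8 - 1)/(4 - 1)
= 1×(65536 - 1)/3
= 1×65535/3
= 21845

S_8 = 21845


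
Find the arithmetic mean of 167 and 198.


AM = (167 + 198)/2 = 365/2 = 182.5

AM = 182.5


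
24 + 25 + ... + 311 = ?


Σₖ₌24^311 k = Σₖ₌₁^311 k − Σₖ₌₁^23 k
= 311·312/2 − 23·24/2
= 48516 − 276 = 48240

Σk = 48240


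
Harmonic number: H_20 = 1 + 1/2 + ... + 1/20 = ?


H_20 = 1/1 + 1/2 + 1/3 + ... + 1/20
= 55835135/15519504
≈ 3.5977

H_20 = 55835135/15519504 ≈ 3.5977


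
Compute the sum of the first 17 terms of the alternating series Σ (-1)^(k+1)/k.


S = 1 - 1/2 + 1/3 - 1/4 + 1/5 - 1/6 + 1/7 - 1/8 ± ...
= 0.7217
(Full series converges to +ln(2) ≈ +0.6931)

S_17 = 0.7217


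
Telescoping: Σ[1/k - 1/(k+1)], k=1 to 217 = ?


Telescoping: adjacent terms cancel.
= 1/1 - 1/218
= 1 - 1/218 = 217/218

Sum = 217/218


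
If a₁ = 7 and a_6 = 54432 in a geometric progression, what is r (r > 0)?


r^(n-1) = aₙ/a₁
r^5 = 54432/7 = 7776
r = 7776^(1/5)
= 6

r = 6


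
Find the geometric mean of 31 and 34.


GM = √(31×34) = √1054 = 32.4654

GM = 32.4654


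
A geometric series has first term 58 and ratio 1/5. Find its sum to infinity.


S∞ = a₁/(1-r) = 58/(1 - 1/5)
= 58/(4/5)
= 145/2

S∞ = 145/2


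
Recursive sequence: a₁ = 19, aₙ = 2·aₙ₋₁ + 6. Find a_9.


Computing step by step:
a_1 = 19
a_2 = 44
a_3 = 94
a_4 = 194
a_5 = 394
a_6 = 794
a_7 = 1594
a_8 = 3194
a_9 = 6394


a_9 = 6394


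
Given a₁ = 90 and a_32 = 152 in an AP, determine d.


d = (aₙ - a₁)/(n-1)
= (152 - 90)/(32-1)
= 62/31 = 2

d = 2


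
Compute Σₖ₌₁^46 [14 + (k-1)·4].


aₙ = 14 + (46-1)×4 = 194
Sₙ = n(a₁+aₙ)/2 = 46×(14+194)/2
= 46×208/2 = 4784

S_46 = 4784


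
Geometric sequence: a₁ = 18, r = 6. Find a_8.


aₙ = a₁·r^(n-1)
= 18×6^7
= 18×279936
= 5038848

a_8 = 5038848


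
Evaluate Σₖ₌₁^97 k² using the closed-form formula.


n = 97
n(n+1)(2n+1)/6 = 97×98×195/6
= 1853670/6 = 308945

Σk² = 308945


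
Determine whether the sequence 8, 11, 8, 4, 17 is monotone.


Differences: 3, -3, -4, 13
Difference at position 1 is +3 (> 0) but position 2 is -3 (< 0) — sequence both rises and falls
→ NOT monotonic

Not monotonic


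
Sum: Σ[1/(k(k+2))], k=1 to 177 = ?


1/(k(k+2)) = (1/2)·(1/k - 1/(k+2)) (partial fractions)
Telescoping: Σ = (1/2)·(1 + 1/2 - 1/178 - 1/179) = 11859/15931

Sum = 11859/15931


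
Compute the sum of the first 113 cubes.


n(n+1)/2 = 113×114/2 = 6441
Σk³ = 6441² = 41486481

Σk³ = 41486481


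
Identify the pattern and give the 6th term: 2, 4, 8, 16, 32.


Pattern: powers of 2: 2ⁿ
Terms: 2, 4, 8, 16, 32
Next term = 64

Next term = 64


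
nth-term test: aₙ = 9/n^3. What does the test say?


lim(n→∞) 9/n^3 = 0
lim aₙ = 0 → nth-term test is INCONCLUSIVE
(Need other tests; this is actually a convergent p-series with p=3 > 1)

Inconclusive (lim aₙ = 0; need another test)


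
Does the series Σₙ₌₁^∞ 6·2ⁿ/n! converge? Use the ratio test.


aₙ = 6·2^n/n!
a_{n+1}/aₙ = 2^(n+1)/(n+1)! × n!/2^n  (constant 6 cancels)
= 2/(n+1)
L = lim(n→∞) 2/(n+1) = 0
L < 1 → series CONVERGES

Converges (ratio test: L = 0 < 1)


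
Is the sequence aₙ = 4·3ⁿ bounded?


aₙ = 4·3ⁿ → as n→∞, aₙ→∞ (since base 3 > 1)
No finite upper bound exists
The sequence is UNBOUNDED

Unbounded (aₙ → ∞ as n → ∞)


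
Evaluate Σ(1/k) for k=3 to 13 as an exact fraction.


Σₖ₌3^13 1/k = 1/3 + 1/4 + 1/5 + ... + 1/13
= 605453/360360
≈ 1.6801

Sum = 605453/360360 ≈ 1.6801


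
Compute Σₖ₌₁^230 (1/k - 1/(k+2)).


Telescoping with gap 2: two head and two tail terms survive.
= (1 + 1/2) - (1/231 + 1/232)
= 3/2 - 1/231 - 1/232 = 79925/53592

Sum = 79925/53592


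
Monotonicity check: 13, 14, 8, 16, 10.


Differences: 1, -6, 8, -6
Difference at position 1 is +1 (> 0) but position 2 is -6 (< 0) — sequence both rises and falls
→ NOT monotonic

Not monotonic


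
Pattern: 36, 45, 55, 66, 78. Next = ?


Pattern: triangular numbers: n(n+1)/2
Terms: 36, 45, 55, 66, 78
Next term = 91

Next term = 91


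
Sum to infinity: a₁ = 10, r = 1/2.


S∞ = a₁/(1-r) = 10/(1 - 1/2)
= 10/(1/2)
= 20

S∞ = 20


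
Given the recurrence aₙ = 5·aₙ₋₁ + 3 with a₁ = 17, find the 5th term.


Computing step by step:
a_1 = 17
a_2 = 88
a_3 = 443
a_4 = 2218
a_5 = 11093


a_5 = 11093


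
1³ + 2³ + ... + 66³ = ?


n(n+1)/2 = 66×67/2 = 2211
Σk³ = 2211² = 4888521

Σk³ = 4888521


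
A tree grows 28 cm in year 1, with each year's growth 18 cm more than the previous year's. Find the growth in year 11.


aₙ = a₁ + (n-1)d
= 28 + (11-1)×18
= 28 + 180
= 208

a_11 = 208


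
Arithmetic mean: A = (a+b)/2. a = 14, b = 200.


AM = (14 + 200)/2 = 214/2 = 107

AM = 107


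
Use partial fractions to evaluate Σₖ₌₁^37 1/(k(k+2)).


1/(k(k+2)) = (1/2)·(1/k - 1/(k+2)) (partial fractions)
Telescoping: Σ = (1/2)·(1 + 1/2 - 1/38 - 1/39) = 1073/1482

Sum = 1073/1482


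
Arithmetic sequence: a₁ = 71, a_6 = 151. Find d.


d = (aₙ - a₁)/(n-1)
= (151 - 71)/(6-1)
= 80/5 = 16

d = 16


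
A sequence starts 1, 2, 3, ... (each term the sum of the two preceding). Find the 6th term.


Computing iteratively: 1, 2, 3, 5, 8, 13
a_6 = 13

a_6 = 13


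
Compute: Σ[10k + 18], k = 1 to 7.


Σ(10k+18) = 10·Σk + 18·n
= 10·28 + 18·7
= 280 + 126 = 406

Σ = 406


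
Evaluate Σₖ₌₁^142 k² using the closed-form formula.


n = 142
n(n+1)(2n+1)/6 = 142×143×285/6
= 5787210/6 = 964535

Σk² = 964535


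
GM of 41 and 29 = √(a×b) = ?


GM = √(41×29) = √1189 = 34.4819

GM = 34.4819


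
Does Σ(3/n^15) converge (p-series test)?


p-series test: Σ c/n^p converges if p > 1, diverges if p ≤ 1 (constant c > 0 doesn't affect convergence).
p = 15
15 > 1 → CONVERGES

Converges (p = 15 > 1)


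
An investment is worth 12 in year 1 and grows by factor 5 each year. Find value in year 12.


aₙ = a₁·r^(n-1)
= 12×5^11
= 12×48828125
= 585937500

a_12 = 585937500


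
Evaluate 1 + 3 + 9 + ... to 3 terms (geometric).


Sₙ = 1×(3^3 - 1)/(3 - 1)
= 1×(27 - 1)/2
= 1×26/2
= 13

S_3 = 13


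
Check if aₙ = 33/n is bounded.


a₁ = 33, a₂ = 33/2, a₃ = 33/3, ...
0 < aₙ ≤ 33 for all n ≥ 1
Lower bound: 0, Upper bound: 33
The sequence IS bounded

Bounded (0 < aₙ ≤ 33)


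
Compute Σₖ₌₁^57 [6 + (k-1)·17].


aₙ = 6 + (57-1)×17 = 958
Sₙ = n(a₁+aₙ)/2 = 57×(6+958)/2
= 57×964/2 = 27474

S_57 = 27474


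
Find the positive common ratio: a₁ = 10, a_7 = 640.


r^(n-1) = aₙ/a₁
r^6 = 640/10 = 64
r = 64^(1/6)
= ±2; taking r > 0 gives r = 2

r = 2


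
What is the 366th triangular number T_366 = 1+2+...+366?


n(n+1)/2 = 366×367/2 = 134322/2 = 67161

Σk = 67161


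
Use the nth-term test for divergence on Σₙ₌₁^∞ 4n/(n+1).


lim(n→∞) 4n/(n+1) = 4/1 = 4  (divide numerator and denominator by n)
lim aₙ = 4 ≠ 0 → series DIVERGES

Diverges (lim aₙ = 4 ≠ 0)


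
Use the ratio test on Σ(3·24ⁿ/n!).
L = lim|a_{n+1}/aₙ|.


aₙ = 3·24^n/n!
a_{n+1}/aₙ = 24^(n+1)/(n+1)! × n!/24^n  (constant 3 cancels)
= 24/(n+1)
L = lim(n→∞) 24/(n+1) = 0
L < 1 → series CONVERGES

Converges (ratio test: L = 0 < 1)


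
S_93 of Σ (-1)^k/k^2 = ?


S = -1 + 1/4 - 1/9 + 1/16 - 1/25 + 1/36 - 1/49 + 1/64 ± ...
= -0.8225
(Full series converges to -π²/12 ≈ -0.8225)

S_93 = -0.8225


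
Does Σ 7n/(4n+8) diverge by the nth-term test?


lim(n→∞) 7n/(4n+8) = 7/4 = 7/4  (divide numerator and denominator by n)
lim aₙ = 7/4 ≠ 0 → series DIVERGES

Diverges (lim aₙ = 7/4 ≠ 0)


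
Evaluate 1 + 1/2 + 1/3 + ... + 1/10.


H_10 = 1/1 + 1/2 + 1/3 + 1/4 + 1/5 + 1/6 + 1/7 + 1/8 + 1/9 + 1/10
= 7381/2520
≈ 2.929

H_10 = 7381/2520 ≈ 2.929


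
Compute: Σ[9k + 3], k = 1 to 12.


Σ(9k+3) = 9·Σk + 3·n
= 9·78 + 3·12
= 702 + 36 = 738

Σ = 738


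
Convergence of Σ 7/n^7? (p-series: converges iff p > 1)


p-series test: Σ c/n^p converges if p > 1, diverges if p ≤ 1 (constant c > 0 doesn't affect convergence).
p = 7
7 > 1 → CONVERGES

Converges (p = 7 > 1)


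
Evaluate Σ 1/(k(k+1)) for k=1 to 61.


1/(k(k+1)) = 1/k - 1/(k+1) (partial fractions)
Telescoping: Σ = 1 - 1/62 = 61/62

Sum = 61/62


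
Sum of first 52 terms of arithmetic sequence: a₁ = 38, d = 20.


aₙ = 38 + (52-1)×20 = 1058
Sₙ = n(a₁+aₙ)/2 = 52×(38+1058)/2
= 52×1096/2 = 28496

S_52 = 28496


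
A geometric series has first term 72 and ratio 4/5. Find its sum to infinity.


S∞ = a₁/(1-r) = 72/(1 - 4/5)
= 72/(1/5)
= 360

S∞ = 360


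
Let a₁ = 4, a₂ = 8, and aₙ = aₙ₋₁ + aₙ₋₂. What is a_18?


Computing iteratively: 4, 8, 12, 20, 32, 52, 84, 136, 220, 356, 576, 932, ...
a_18 = 16724

a_18 = 16724


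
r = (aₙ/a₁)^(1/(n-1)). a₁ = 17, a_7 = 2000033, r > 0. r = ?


r^(n-1) = aₙ/a₁
r^6 = 2000033/17 = 117649
r = 117649^(1/6)
= ±7; taking r > 0 gives r = 7

r = 7


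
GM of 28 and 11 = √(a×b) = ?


GM = √(28×11) = √308 = 17.5499

GM = 17.5499


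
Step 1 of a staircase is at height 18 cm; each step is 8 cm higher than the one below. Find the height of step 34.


aₙ = a₁ + (n-1)d
= 18 + (34-1)×8
= 18 + 264
= 282

a_34 = 282


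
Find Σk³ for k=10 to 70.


Σₖ₌10^70 k³ = [70·71/2]² − [9·10/2]²
= 6175225 − 2025 = 6173200

Σk³ = 6173200


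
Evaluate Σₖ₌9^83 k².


Σₖ₌9^83 k² = Σₖ₌₁^83 k² − Σₖ₌₁^8 k²
= 83·84·167/6 − 8·9·17/6
= 194054 − 204 = 193850

Σk² = 193850


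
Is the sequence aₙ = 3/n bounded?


a₁ = 3, a₂ = 3/2, a₃ = 3/3, ...
0 < aₙ ≤ 3 for all n ≥ 1
Lower bound: 0, Upper bound: 3
The sequence IS bounded

Bounded (0 < aₙ ≤ 3)


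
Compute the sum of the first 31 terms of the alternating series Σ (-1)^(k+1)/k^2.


S = 1 - 1/4 + 1/9 - 1/16 + 1/25 - 1/36 + 1/49 - 1/64 ± ...
= 0.823
(Full series converges to +π²/12 ≈ +0.8225)

S_31 = 0.823


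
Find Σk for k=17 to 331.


Σₖ₌17^331 k = Σₖ₌₁^331 k − Σₖ₌₁^16 k
= 331·332/2 − 16·17/2
= 54946 − 136 = 54810

Σk = 54810


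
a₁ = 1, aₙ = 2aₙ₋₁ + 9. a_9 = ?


Computing step by step:
a_1 = 1
a_2 = 11
a_3 = 31
a_4 = 71
a_5 = 151
a_6 = 311
a_7 = 631
a_8 = 1271
a_9 = 2551


a_9 = 2551


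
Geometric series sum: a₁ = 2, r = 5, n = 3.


Sₙ = 2×(5^3 - 1)/(5 - 1)
= 2×(125 - 1)/4
= 2×124/4
= 62

S_3 = 62


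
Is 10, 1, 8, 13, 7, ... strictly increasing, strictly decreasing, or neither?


Differences: -9, 7, 5, -6
Difference at position 2 is +7 (> 0) but position 1 is -9 (< 0) — sequence both rises and falls
→ NOT monotonic

Not monotonic


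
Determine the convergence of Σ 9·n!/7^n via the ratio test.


aₙ = 9·n!/7^n
a_{n+1}/aₙ = (n+1)!/7^(n+1) × 7^n/n!  (constant 9 cancels)
= (n+1)/7
L = lim(n→∞) (n+1)/7 = ∞
L > 1 → series DIVERGES

Diverges (ratio test: L = ∞ > 1)


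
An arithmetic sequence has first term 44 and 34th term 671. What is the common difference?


d = (aₙ - a₁)/(n-1)
= (671 - 44)/(34-1)
= 627/33 = 19

d = 19


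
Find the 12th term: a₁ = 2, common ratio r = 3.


aₙ = a₁·r^(n-1)
= 2×3^11
= 2×177147
= 354294

a_12 = 354294


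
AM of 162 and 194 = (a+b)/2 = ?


AM = (162 + 194)/2 = 356/2 = 178

AM = 178


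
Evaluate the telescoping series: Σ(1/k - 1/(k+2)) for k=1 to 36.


Telescoping with gap 2: two head and two tail terms survive.
= (1 + 1/2) - (1/37 + 1/38)
= 3/2 - 1/37 - 1/38 = 1017/703

Sum = 1017/703


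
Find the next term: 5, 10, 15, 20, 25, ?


Pattern: arithmetic (d=5)
Terms: 5, 10, 15, 20, 25
Next term = 30

Next term = 30


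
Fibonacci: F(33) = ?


Fibonacci sequence: 1, 1, 2, 3, 5, 8, 13, 21, 34, 55, 89, ...
F(33) = 3524578

F(33) = 3524578


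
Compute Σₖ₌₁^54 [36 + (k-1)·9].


aₙ = 36 + (54-1)×9 = 513
Sₙ = n(a₁+aₙ)/2 = 54×(36+513)/2
= 54×549/2 = 14823

S_54 = 14823


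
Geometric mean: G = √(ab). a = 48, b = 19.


GM = √(48×19) = √912 = 30.1993

GM = 30.1993


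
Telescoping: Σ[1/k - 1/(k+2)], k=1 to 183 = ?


Telescoping with gap 2: two head and two tail terms survive.
= (1 + 1/2) - (1/184 + 1/185)
= 3/2 - 1/184 - 1/185 = 50691/34040

Sum = 50691/34040


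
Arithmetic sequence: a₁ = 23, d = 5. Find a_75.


aₙ = a₁ + (n-1)d
= 23 + (75-1)×5
= 23 + 370
= 393

a_75 = 393


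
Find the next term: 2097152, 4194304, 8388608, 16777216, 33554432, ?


Pattern: powers of 2: 2ⁿ
Terms: 2097152, 4194304, 8388608, 16777216, 33554432
Next term = 67108864

Next term = 67108864


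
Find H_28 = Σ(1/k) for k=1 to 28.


H_28 = 1/1 + 1/2 + 1/3 + ... + 1/28
= 315404588903/80313433200
≈ 3.9272

H_28 = 315404588903/80313433200 ≈ 3.9272


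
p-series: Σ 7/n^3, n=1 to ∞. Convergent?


p-series test: Σ c/n^p converges if p > 1, diverges if p ≤ 1 (constant c > 0 doesn't affect convergence).
p = 3
3 > 1 → CONVERGES

Converges (p = 3 > 1)


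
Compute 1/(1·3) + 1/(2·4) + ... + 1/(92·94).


1/(k(k+2)) = (1/2)·(1/k - 1/(k+2)) (partial fractions)
Telescoping: Σ = (1/2)·(1 + 1/2 - 1/93 - 1/94) = 6463/8742

Sum = 6463/8742


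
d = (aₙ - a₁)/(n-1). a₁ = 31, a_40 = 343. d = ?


d = (aₙ - a₁)/(n-1)
= (343 - 31)/(40-1)
= 312/39 = 8

d = 8


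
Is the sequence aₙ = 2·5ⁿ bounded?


aₙ = 2·5ⁿ → as n→∞, aₙ→∞ (since base 5 > 1)
No finite upper bound exists
The sequence is UNBOUNDED

Unbounded (aₙ → ∞ as n → ∞)


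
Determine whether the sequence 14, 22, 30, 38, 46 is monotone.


Differences: 8, 8, 8, 8
All differences > 0 → strictly INCREASING

Monotonically increasing


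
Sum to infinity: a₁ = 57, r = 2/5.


S∞ = a₁/(1-r) = 57/(1 - 2/5)
= 57/(3/5)
= 95

S∞ = 95


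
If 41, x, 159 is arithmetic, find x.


AM = (41 + 159)/2 = 200/2 = 100

AM = 100


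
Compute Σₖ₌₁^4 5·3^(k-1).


Sₙ = 5×(3^4 - 1)/(3 - 1)
= 5×(81 - 1)/2
= 5×80/2
= 200

S_4 = 200


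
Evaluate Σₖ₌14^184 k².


Σₖ₌14^184 k² = Σₖ₌₁^184 k² − Σₖ₌₁^13 k²
= 184·185·369/6 − 13·14·27/6
= 2093460 − 819 = 2092641

Σk² = 2092641


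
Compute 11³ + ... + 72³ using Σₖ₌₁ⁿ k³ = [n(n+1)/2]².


Σₖ₌11^72 k³ = [72·73/2]² − [10·11/2]²
= 6906384 − 3025 = 6903359

Σk³ = 6903359


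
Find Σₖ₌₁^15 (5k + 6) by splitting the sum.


Σ(5k+6) = 5·Σk + 6·n
= 5·120 + 6·15
= 600 + 90 = 690

Σ = 690


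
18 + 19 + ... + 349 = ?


Σₖ₌18^349 k = Σₖ₌₁^349 k − Σₖ₌₁^17 k
= 349·350/2 − 17·18/2
= 61075 − 153 = 60922

Σk = 60922


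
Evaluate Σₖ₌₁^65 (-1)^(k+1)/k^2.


S = 1 - 1/4 + 1/9 - 1/16 + 1/25 - 1/36 + 1/49 - 1/64 ± ...
= 0.8226
(Full series converges to +π²/12 ≈ +0.8225)

S_65 = 0.8226


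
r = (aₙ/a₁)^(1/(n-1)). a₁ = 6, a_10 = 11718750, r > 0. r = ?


r^(n-1) = aₙ/a₁
r^9 = 11718750/6 = 1953125
r = 1953125^(1/9)
= 5

r = 5


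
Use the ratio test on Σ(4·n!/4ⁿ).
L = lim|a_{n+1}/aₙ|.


aₙ = 4·n!/4^n
a_{n+1}/aₙ = (n+1)!/4^(n+1) × 4^n/n!  (constant 4 cancels)
= (n+1)/4
L = lim(n→∞) (n+1)/4 = ∞
L > 1 → series DIVERGES

Diverges (ratio test: L = ∞ > 1)


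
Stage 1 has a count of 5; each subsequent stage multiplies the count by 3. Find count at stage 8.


aₙ = a₁·r^(n-1)
= 5×3^7
= 5×2187
= 10935

a_8 = 10935


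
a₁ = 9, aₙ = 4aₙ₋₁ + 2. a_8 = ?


Computing step by step:
a_1 = 9
a_2 = 38
a_3 = 154
a_4 = 618
a_5 = 2474
a_6 = 9898
a_7 = 39594
a_8 = 158378


a_8 = 158378


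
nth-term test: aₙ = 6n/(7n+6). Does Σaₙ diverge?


lim(n→∞) 6n/(7n+6) = 6/7 = 6/7  (divide numerator and denominator by n)
lim aₙ = 6/7 ≠ 0 → series DIVERGES

Diverges (lim aₙ = 6/7 ≠ 0)


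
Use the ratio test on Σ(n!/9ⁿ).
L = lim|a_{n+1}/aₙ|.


aₙ = n!/9^n
a_{n+1}/aₙ = (n+1)!/9^(n+1) × 9^n/n!
= (n+1)/9
L = lim(n→∞) (n+1)/9 = ∞
L > 1 → series DIVERGES

Diverges (ratio test: L = ∞ > 1)


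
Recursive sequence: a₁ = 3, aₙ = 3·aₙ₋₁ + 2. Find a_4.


Computing step by step:
a_1 = 3
a_2 = 11
a_3 = 35
a_4 = 107


a_4 = 107


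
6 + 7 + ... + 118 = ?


Σₖ₌6^118 k = Σₖ₌₁^118 k − Σₖ₌₁^5 k
= 118·119/2 − 5·6/2
= 7021 − 15 = 7006

Σk = 7006


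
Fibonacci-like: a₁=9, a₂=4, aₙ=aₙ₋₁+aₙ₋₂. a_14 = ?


Computing iteratively: 9, 4, 13, 17, 30, 47, 77, 124, 201, 325, 526, 851, ...
a_14 = 2228

a_14 = 2228


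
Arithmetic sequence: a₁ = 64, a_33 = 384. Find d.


d = (aₙ - a₁)/(n-1)
= (384 - 64)/(33-1)
= 320/32 = 10

d = 10


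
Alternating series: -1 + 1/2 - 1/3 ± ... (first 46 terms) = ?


S = -1 + 1/2 - 1/3 + 1/4 - 1/5 + 1/6 - 1/7 + 1/8 ± ...
= -0.6824
(Full series converges to -ln(2) ≈ -0.6931)

S_46 = -0.6824


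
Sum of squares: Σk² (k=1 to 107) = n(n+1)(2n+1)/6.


n = 107
n(n+1)(2n+1)/6 = 107×108×215/6
= 2484540/6 = 414090

Σk² = 414090


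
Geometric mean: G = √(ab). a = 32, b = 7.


GM = √(32×7) = √224 = 14.9666

GM = 14.9666


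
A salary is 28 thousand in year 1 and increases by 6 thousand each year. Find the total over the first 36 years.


aₙ = 28 + (36-1)×6 = 238
Sₙ = n(a₁+aₙ)/2 = 36×(28+238)/2
= 36×266/2 = 4788

S_36 = 4788


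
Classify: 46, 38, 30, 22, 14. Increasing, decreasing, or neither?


Differences: -8, -8, -8, -8
All differences < 0 → strictly DECREASING

Monotonically decreasing


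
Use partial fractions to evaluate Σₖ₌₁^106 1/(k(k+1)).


1/(k(k+1)) = 1/k - 1/(k+1) (partial fractions)
Telescoping: Σ = 1 - 1/107 = 106/107

Sum = 106/107


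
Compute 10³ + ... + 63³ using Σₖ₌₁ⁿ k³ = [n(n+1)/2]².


Σₖ₌10^63 k³ = [63·64/2]² − [9·10/2]²
= 4064256 − 2025 = 4062231

Σk³ = 4062231


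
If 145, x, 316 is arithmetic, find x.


AM = (145 + 316)/2 = 461/2 = 230.5

AM = 230.5


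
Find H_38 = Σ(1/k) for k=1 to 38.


H_38 = 1/1 + 1/2 + 1/3 + ... + 1/38
= 2053580969474233/485721041551200
≈ 4.2279

H_38 = 2053580969474233/485721041551200 ≈ 4.2279


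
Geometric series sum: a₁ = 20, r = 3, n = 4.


Sₙ = 20×(3^4 - 1)/(3 - 1)
= 20×(81 - 1)/2
= 20×80/2
= 800

S_4 = 800


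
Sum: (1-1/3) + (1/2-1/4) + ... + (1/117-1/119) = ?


Telescoping with gap 2: two head and two tail terms survive.
= (1 + 1/2) - (1/118 + 1/119)
= 3/2 - 1/118 - 1/119 = 10413/7021

Sum = 10413/7021


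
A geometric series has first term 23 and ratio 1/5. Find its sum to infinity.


S∞ = a₁/(1-r) = 23/(1 - 1/5)
= 23/(4/5)
= 115/4

S∞ = 115/4


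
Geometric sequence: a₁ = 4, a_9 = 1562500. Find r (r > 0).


r^(n-1) = aₙ/a₁
r^8 = 1562500/4 = 390625
r = 390625^(1/8)
= ±5; taking r > 0 gives r = 5

r = 5


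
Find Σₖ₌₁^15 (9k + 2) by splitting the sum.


Σ(9k+2) = 9·Σk + 2·n
= 9·120 + 2·15
= 1080 + 30 = 1110

Σ = 1110


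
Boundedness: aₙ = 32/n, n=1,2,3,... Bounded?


a₁ = 32, a₂ = 32/2, a₃ = 32/3, ...
0 < aₙ ≤ 32 for all n ≥ 1
Lower bound: 0, Upper bound: 32
The sequence IS bounded

Bounded (0 < aₙ ≤ 32)


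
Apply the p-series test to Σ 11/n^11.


p-series test: Σ c/n^p converges if p > 1, diverges if p ≤ 1 (constant c > 0 doesn't affect convergence).
p = 11
11 > 1 → CONVERGES

Converges (p = 11 > 1)


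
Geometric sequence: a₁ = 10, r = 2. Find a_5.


aₙ = a₁·r^(n-1)
= 10×2^4
= 10×16
= 160

a_5 = 160


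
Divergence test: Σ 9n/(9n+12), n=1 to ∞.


lim(n→∞) 9n/(9n+12) = 9/9 = 1  (divide numerator and denominator by n)
lim aₙ = 1 ≠ 0 → series DIVERGES

Diverges (lim aₙ = 1 ≠ 0)


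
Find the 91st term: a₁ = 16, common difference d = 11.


aₙ = a₁ + (n-1)d
= 16 + (91-1)×11
= 16 + 990
= 1006

a_91 = 1006


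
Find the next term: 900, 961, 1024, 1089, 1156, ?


Pattern: perfect squares: n²
Terms: 900, 961, 1024, 1089, 1156
Next term = 1225

Next term = 1225


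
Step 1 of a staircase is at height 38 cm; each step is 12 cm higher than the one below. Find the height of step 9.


aₙ = a₁ + (n-1)d
= 38 + (9-1)×12
= 38 + 96
= 134

a_9 = 134


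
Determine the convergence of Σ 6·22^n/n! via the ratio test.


aₙ = 6·22^n/n!
a_{n+1}/aₙ = 22^(n+1)/(n+1)! × n!/22^n  (constant 6 cancels)
= 22/(n+1)
L = lim(n→∞) 22/(n+1) = 0
L < 1 → series CONVERGES

Converges (ratio test: L = 0 < 1)


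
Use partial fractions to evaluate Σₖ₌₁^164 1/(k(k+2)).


1/(k(k+2)) = (1/2)·(1/k - 1/(k+2)) (partial fractions)
Telescoping: Σ = (1/2)·(1 + 1/2 - 1/165 - 1/166) = 20377/27390

Sum = 20377/27390


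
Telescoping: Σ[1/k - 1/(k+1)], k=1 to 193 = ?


Telescoping: adjacent terms cancel.
= 1/1 - 1/194
= 1 - 1/194 = 193/194

Sum = 193/194


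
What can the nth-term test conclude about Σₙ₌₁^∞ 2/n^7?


lim(n→∞) 2/n^7 = 0
lim aₙ = 0 → nth-term test is INCONCLUSIVE
(Need other tests; this is actually a convergent p-series with p=7 > 1)

Inconclusive (lim aₙ = 0; need another test)


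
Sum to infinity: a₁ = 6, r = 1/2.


S∞ = a₁/(1-r) = 6/(1 - 1/2)
= 6/(1/2)
= 12

S∞ = 12


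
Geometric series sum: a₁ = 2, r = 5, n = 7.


Sₙ = 2×(5^7 - 1)/(5 - 1)
= 2×(78125 - 1)/4
= 2×78124/4
= 39062

S_7 = 39062


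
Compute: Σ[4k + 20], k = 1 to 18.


Σ(4k+20) = 4·Σk + 20·n
= 4·171 + 20·18
= 684 + 360 = 1044

Σ = 1044


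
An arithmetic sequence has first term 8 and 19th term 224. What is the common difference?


d = (aₙ - a₁)/(n-1)
= (224 - 8)/(19-1)
= 216/18 = 12

d = 12


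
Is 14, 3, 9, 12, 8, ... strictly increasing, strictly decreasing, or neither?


Differences: -11, 6, 3, -4
Difference at position 2 is +6 (> 0) but position 1 is -11 (< 0) — sequence both rises and falls
→ NOT monotonic

Not monotonic


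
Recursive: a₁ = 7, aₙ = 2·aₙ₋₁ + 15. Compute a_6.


Computing step by step:
a_1 = 7
a_2 = 29
a_3 = 73
a_4 = 161
a_5 = 337
a_6 = 689


a_6 = 689


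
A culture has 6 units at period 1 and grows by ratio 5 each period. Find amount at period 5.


aₙ = a₁·r^(n-1)
= 6×5^4
= 6×625
= 3750

a_5 = 3750


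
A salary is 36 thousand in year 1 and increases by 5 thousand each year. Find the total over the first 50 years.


aₙ = 36 + (50-1)×5 = 281
Sₙ = n(a₁+aₙ)/2 = 50×(36+281)/2
= 50×317/2 = 7925

S_50 = 7925
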